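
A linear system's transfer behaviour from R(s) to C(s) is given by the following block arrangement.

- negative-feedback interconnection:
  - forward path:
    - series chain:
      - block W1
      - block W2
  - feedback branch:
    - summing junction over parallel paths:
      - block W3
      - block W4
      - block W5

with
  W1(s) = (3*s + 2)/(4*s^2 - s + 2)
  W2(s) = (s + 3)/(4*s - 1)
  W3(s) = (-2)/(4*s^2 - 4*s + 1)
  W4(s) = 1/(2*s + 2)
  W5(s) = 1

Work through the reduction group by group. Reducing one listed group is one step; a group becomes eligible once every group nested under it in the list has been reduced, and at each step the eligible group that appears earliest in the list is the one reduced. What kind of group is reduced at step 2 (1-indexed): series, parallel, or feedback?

1. reduce the series chain W1, W2
2. sum the parallel branches W3, W4, W5
3. apply the feedback formula to (W1*W2), (W3+W4+W5)
At step 2 the group reduced is parallel.

Hence the answer: parallel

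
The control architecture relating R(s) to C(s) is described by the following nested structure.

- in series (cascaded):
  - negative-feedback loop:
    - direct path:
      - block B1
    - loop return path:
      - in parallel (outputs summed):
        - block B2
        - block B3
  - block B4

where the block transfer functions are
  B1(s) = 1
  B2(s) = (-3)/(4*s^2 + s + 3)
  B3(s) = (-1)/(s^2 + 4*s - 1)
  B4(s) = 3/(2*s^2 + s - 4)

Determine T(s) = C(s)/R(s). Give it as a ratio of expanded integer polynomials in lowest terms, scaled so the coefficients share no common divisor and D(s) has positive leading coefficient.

(1) parallel reduction of B2, B3: (-7*s^2 - 13*s)/(4*s^4 + 17*s^3 + 3*s^2 + 11*s - 3)
(2) collapse the loop (B1 forward, (B2+B3) return): (4*s^4 + 17*s^3 + 3*s^2 + 11*s - 3)/(4*s^4 + 17*s^3 - 4*s^2 - 2*s - 3)
(3) cascade [B1/(1+B1*(B2+B3))], B4, which is the overall transfer function T(s) = C(s)/R(s) in lowest terms

Hence the answer: (12*s^4 + 51*s^3 + 9*s^2 + 33*s - 9)/(8*s^6 + 38*s^5 - 7*s^4 - 76*s^3 + 8*s^2 + 5*s + 12)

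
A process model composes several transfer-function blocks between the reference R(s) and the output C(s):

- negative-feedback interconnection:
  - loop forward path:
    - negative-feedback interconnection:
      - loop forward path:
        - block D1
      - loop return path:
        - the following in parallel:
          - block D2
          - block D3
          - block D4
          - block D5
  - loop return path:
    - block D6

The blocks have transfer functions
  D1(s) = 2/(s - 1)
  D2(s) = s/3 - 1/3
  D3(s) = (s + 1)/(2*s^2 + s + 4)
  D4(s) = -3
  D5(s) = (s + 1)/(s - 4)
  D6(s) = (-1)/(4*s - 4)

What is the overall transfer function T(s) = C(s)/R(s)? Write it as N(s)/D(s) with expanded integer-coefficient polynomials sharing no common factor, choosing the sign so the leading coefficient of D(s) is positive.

First reduce the diagram to T(s).

1. add D2, D3, D4, D5 (parallel), giving (2*s^4 - 21*s^3 + 82*s^2 - 10*s + 160)/(6*s^3 - 21*s^2 - 48)
2. close the feedback loop around D1, (D2+D3+D4+D5), giving (12*s^3 - 42*s^2 - 96)/(10*s^4 - 69*s^3 + 185*s^2 - 68*s + 368)
3. feedback reduction of [D1/(1+D1*(D2+D3+D4+D5))], D6, which is the overall transfer function T(s) = C(s)/R(s) in lowest terms

Answer: (24*s^4 - 108*s^3 + 84*s^2 - 192*s + 192)/(20*s^5 - 158*s^4 + 502*s^3 - 485*s^2 + 872*s - 688)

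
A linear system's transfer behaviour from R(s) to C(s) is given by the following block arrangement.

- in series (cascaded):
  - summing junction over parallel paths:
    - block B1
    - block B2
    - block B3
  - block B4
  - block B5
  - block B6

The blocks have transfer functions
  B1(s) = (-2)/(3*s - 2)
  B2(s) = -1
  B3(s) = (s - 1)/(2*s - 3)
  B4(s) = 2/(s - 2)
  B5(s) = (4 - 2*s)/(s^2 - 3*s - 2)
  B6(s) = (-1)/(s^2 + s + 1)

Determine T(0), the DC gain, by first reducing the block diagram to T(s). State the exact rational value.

Answer: -2/3

Working:
1. parallel reduction of B1, B2, B3, giving (-3*s^2 + 4*s + 2)/(6*s^2 - 13*s + 6)
2. combine (B1+B2+B3), B4, B5, B6 in series, giving (-12*s^2 + 16*s + 8)/(6*s^6 - 25*s^5 + 8*s^4 + 10*s^3 + 29*s^2 - 4*s - 12)
Step 2 gives the overall T(s). Then T(0) = 8/(-12) = -2/3.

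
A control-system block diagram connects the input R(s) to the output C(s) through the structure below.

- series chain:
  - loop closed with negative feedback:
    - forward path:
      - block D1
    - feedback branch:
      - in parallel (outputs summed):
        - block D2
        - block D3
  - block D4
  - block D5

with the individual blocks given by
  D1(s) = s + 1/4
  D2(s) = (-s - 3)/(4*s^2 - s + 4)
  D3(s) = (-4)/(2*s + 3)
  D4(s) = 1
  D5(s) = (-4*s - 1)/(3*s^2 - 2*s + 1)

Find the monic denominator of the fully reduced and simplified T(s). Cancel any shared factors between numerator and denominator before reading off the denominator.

Step 1 - sum the parallel branches D2, D3 = (-18*s^2 - 5*s - 25)/(8*s^3 + 10*s^2 + 5*s + 12)
Step 2 - feedback reduction of D1, (D2+D3) = (-32*s^4 - 48*s^3 - 30*s^2 - 53*s - 12)/(40*s^3 - 2*s^2 + 85*s - 23)
Step 3 - combine [D1/(1+D1*(D2+D3))], D4, D5 in series = (128*s^5 + 224*s^4 + 168*s^3 + 242*s^2 + 101*s + 12)/(120*s^5 - 86*s^4 + 299*s^3 - 241*s^2 + 131*s - 23)
That last expression is T(s), already simplified. Scaling its denominator by 1/120 (the reciprocal of the leading coefficient) yields the monic denominator.

Final answer: s^5 - 43*s^4/60 + 299*s^3/120 - 241*s^2/120 + 131*s/120 - 23/120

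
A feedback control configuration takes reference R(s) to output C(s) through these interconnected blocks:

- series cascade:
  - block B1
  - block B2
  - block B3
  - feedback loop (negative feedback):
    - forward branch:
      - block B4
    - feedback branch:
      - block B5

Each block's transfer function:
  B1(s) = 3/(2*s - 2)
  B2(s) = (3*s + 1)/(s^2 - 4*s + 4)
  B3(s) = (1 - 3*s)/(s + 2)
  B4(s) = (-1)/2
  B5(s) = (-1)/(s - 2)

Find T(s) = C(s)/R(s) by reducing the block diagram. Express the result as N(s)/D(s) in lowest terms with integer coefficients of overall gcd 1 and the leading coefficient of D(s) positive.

1. feedback reduction of B4, B5; result (2 - s)/(2*s - 3)
2. multiply B1, B2, B3, [B4/(1+B4*B5)] (series) - this is the overall T(s), already in the required normalized form

Therefore the answer is (27*s^2 - 3)/(4*s^4 - 10*s^3 - 10*s^2 + 40*s - 24).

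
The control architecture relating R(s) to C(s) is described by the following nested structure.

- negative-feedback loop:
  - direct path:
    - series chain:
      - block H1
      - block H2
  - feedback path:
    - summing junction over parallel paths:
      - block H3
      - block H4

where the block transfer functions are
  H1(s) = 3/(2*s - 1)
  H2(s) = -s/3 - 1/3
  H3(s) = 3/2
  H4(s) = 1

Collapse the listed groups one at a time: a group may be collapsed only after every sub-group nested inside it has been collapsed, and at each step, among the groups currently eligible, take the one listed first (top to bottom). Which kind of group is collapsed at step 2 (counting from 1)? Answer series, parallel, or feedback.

Reducing step by step:

Step 1. cascade H1, H2
Step 2. sum the parallel branches H3, H4
Step 3. close the feedback loop around (H1*H2), (H3+H4)
Step 2 collapses a parallel group.

Answer: parallel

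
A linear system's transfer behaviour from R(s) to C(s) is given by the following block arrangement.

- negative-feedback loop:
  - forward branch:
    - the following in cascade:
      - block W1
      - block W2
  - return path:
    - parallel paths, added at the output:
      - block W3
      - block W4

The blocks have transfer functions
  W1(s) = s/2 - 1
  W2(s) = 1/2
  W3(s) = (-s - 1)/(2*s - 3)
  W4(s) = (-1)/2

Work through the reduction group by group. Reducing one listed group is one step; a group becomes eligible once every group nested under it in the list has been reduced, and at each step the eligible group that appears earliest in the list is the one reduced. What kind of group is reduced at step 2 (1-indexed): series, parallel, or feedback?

1. multiply W1, W2 (series)
2. combine W3, W4 in parallel
3. close the feedback loop around (W1*W2), (W3+W4)
So the answer for step 2 is parallel.

Answer: parallel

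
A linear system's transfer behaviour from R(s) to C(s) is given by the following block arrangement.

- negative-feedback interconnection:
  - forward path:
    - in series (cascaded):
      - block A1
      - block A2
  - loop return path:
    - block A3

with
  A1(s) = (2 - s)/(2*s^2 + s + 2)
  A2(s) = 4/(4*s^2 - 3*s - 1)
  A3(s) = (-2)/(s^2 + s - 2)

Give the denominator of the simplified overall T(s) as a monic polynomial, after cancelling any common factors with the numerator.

Step 1. series reduction of A1, A2 -> (8 - 4*s)/(8*s^4 - 2*s^3 + 3*s^2 - 7*s - 2)
Step 2. feedback reduction of (A1*A2), A3 -> (-4*s^3 + 4*s^2 + 16*s - 16)/(8*s^6 + 6*s^5 - 15*s^4 - 15*s^2 + 20*s - 12)
T(s) is the step-2 result (common factors already cancelled). Leading coefficient of the denominator: 8. Divide through by 8 for the monic polynomial.

Therefore the answer is s^6 + 3*s^5/4 - 15*s^4/8 - 15*s^2/8 + 5*s/2 - 3/2.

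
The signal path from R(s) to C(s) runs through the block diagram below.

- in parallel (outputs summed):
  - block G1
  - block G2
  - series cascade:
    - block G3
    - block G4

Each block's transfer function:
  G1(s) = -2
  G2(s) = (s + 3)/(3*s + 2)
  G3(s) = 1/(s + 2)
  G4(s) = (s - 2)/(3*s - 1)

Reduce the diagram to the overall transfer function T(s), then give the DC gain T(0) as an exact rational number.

1. multiply G3, G4 (series) -> (s - 2)/(3*s^2 + 5*s - 2)
2. reduce the parallel group G1, G2, (G3*G4) -> (-15*s^3 - 25*s^2 + s - 2)/(9*s^3 + 21*s^2 + 4*s - 4)
DC gain: substitute s = 0 into T(s) from step 2: T(0) = -2/(-4) = 1/2.

Hence the answer: 1/2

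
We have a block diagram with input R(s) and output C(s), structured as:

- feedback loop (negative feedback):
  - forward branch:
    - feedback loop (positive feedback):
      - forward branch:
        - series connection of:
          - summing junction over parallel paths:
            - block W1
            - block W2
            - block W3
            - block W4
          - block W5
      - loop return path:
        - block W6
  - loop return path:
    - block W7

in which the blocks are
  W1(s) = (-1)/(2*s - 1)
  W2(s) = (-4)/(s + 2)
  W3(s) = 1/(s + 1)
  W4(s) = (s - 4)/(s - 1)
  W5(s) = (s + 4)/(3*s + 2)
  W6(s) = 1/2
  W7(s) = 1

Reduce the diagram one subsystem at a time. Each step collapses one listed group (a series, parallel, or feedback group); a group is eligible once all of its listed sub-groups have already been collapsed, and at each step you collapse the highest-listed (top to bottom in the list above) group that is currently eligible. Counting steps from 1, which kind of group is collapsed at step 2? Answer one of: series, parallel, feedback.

Answer: series

Working:
Step 1. sum the parallel branches W1, W2, W3, W4
Step 2. series reduction of (W1+W2+W3+W4), W5
Step 3. feedback reduction of ((W1+W2+W3+W4)*W5), W6
Step 4. apply the feedback formula to [((W1+W2+W3+W4)*W5)/(1-((W1+W2+W3+W4)*W5)*W6)], W7
Step 2: series.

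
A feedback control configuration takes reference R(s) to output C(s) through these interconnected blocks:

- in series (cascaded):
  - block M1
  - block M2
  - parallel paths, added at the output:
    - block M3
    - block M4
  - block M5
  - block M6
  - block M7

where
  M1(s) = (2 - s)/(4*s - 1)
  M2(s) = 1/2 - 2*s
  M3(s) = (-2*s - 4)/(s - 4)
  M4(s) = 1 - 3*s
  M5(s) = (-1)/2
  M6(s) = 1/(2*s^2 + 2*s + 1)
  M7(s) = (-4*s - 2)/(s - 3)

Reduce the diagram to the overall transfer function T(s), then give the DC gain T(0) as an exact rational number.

Answer: 2/3

Working:
Step 1. reduce the parallel group M3, M4 gives (-3*s^2 + 11*s - 8)/(s - 4)
Step 2. series reduction of M1, M2, (M3+M4), M5, M6, M7 gives (-6*s^4 + 31*s^3 - 43*s^2 + 2*s + 16)/(4*s^4 - 24*s^3 + 22*s^2 + 34*s + 24)
Evaluating the step-2 result (the overall T(s)) at s = 0 gives T(0) = 16/24 = 2/3.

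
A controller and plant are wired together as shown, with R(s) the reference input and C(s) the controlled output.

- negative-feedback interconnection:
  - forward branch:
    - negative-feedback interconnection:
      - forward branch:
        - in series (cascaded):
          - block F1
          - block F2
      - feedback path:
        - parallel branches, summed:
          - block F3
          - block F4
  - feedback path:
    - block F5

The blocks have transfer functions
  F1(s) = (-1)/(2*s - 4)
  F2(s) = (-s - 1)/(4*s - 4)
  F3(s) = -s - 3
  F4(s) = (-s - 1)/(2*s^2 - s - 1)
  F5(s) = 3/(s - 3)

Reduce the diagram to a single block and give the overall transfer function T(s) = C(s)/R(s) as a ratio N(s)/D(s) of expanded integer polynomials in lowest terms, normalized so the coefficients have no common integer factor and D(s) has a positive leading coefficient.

Step 1 - reduce the series chain F1, F2: (s + 1)/(8*s^2 - 24*s + 16)
Step 2 - add F3, F4 (parallel): (-2*s^3 - 5*s^2 + 3*s + 2)/(2*s^2 - s - 1)
Step 3 - feedback reduction of (F1*F2), (F3+F4): (2*s^3 + s^2 - 2*s - 1)/(14*s^4 - 63*s^3 + 46*s^2 + 13*s - 14)
Step 4 - collapse the loop ([(F1*F2)/(1+(F1*F2)*(F3+F4))] forward, F5 return): this yields T(s), and no further normalization is needed

Therefore the answer is (2*s^4 - 5*s^3 - 5*s^2 + 5*s + 3)/(14*s^5 - 105*s^4 + 241*s^3 - 122*s^2 - 59*s + 39).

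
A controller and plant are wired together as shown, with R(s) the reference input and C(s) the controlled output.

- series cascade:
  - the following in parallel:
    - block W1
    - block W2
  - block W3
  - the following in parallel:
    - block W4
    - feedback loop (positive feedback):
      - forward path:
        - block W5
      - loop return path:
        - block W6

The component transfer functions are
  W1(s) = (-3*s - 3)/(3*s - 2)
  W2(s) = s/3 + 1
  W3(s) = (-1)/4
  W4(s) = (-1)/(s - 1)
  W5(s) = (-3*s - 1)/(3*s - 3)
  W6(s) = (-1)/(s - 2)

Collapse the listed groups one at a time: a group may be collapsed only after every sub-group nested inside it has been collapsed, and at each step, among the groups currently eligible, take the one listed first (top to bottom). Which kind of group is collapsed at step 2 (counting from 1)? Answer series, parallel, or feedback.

The answer is feedback.

Reasoning:
(1) reduce the parallel group W1, W2
(2) reduce the feedback loop with forward W5 and return W6
(3) add W4, [W5/(1-W5*W6)] (parallel)
(4) combine (W1+W2), W3, (W4+[W5/(1-W5*W6)]) in series
At step 2 the group reduced is feedback.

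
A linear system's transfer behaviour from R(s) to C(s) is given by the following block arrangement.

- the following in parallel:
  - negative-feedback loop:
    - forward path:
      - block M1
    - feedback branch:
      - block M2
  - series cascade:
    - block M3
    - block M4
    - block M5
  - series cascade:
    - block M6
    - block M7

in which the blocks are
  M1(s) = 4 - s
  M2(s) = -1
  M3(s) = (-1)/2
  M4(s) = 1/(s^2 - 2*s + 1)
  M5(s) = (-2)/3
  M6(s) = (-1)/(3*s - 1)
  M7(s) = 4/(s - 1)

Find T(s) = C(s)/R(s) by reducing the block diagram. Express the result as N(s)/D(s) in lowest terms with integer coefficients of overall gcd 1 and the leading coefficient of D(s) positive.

Step 1 - reduce the feedback loop with forward M1 and return M2 gives (4 - s)/(s - 3)
Step 2 - cascade M3, M4, M5 gives 1/(3*s^2 - 6*s + 3)
Step 3 - cascade M6, M7 gives (-4)/(3*s^2 - 4*s + 1)
Step 4 - combine [M1/(1+M1*M2)], (M3*M4*M5), (M6*M7) in parallel, which is the overall transfer function T(s) = C(s)/R(s) in lowest terms

Therefore the answer is (-9*s^4 + 57*s^3 - 108*s^2 + 101*s - 45)/(9*s^4 - 48*s^3 + 78*s^2 - 48*s + 9).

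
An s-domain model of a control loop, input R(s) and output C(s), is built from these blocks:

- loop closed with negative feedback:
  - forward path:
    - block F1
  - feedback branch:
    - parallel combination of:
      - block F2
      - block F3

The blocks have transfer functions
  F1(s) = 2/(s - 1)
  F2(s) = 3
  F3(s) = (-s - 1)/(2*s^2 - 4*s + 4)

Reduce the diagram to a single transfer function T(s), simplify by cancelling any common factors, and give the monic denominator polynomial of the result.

(1) sum the parallel branches F2, F3: (6*s^2 - 13*s + 11)/(2*s^2 - 4*s + 4)
(2) feedback reduction of F1, (F2+F3): (2*s^2 - 4*s + 4)/(s^3 + 3*s^2 - 9*s + 9)
That last expression is T(s), already simplified, and its denominator is already monic.

Final answer: s^3 + 3*s^2 - 9*s + 9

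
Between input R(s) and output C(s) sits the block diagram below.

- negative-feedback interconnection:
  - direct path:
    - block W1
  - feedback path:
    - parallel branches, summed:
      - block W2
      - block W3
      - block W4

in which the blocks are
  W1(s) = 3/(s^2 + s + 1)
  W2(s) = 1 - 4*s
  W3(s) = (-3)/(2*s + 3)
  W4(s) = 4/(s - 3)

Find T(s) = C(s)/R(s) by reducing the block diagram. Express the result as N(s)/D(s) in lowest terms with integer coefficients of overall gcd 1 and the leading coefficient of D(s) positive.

Answer: (6*s^2 - 9*s - 27)/(2*s^4 - 25*s^3 + 32*s^2 + 102*s + 27)

Working:
(1) combine W2, W3, W4 in parallel gives (-8*s^3 + 14*s^2 + 38*s + 12)/(2*s^2 - 3*s - 9)
(2) collapse the loop (W1 forward, (W2+W3+W4) return): this yields T(s), and no further normalization is needed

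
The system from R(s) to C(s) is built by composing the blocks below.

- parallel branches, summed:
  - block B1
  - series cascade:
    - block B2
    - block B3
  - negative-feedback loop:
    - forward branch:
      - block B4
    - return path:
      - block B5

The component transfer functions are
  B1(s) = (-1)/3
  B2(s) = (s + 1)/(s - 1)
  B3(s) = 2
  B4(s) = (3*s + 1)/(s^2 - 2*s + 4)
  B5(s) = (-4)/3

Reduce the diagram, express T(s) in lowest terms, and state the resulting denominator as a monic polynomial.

Reducing step by step:

[1] combine B2, B3 in series gives (2*s + 2)/(s - 1)
[2] feedback reduction of B4, B5 gives (9*s + 3)/(3*s^2 - 18*s + 8)
[3] combine B1, (B2*B3), [B4/(1+B4*B5)] in parallel gives (15*s^3 - 42*s^2 - 104*s + 47)/(9*s^3 - 63*s^2 + 78*s - 24)
No further cancellation is possible in the step-3 result, so that is T(s). Its denominator becomes monic after dividing by the leading coefficient 9.

Answer: s^3 - 7*s^2 + 26*s/3 - 8/3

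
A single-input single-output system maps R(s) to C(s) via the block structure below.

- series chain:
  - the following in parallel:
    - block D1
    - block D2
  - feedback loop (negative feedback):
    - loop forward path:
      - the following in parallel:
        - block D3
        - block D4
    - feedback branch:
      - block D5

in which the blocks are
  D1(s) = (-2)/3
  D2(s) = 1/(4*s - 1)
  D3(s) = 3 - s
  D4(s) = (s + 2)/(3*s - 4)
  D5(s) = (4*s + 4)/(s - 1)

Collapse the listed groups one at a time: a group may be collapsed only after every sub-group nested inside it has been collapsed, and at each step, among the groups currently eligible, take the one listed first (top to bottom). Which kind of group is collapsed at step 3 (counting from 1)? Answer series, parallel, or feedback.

(1) combine D1, D2 in parallel
(2) add D3, D4 (parallel)
(3) close the feedback loop around (D3+D4), D5
(4) series reduction of (D1+D2), [(D3+D4)/(1+(D3+D4)*D5)]
So the answer for step 3 is feedback.

Final answer: feedback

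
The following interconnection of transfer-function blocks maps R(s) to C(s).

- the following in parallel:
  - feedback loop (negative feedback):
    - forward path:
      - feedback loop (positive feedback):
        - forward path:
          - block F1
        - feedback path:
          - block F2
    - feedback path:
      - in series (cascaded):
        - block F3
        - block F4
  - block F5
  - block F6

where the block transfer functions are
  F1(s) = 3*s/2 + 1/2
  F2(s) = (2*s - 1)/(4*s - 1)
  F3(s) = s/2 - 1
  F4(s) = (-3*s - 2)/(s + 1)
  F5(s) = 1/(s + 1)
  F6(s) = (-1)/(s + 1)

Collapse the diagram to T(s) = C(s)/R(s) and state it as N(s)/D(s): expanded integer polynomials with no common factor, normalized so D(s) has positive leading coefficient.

(1) apply the feedback formula to F1, F2 -> (-12*s^2 - s + 1)/(6*s^2 - 9*s + 1)
(2) cascade F3, F4 -> (-3*s^2 + 4*s + 4)/(2*s + 2)
(3) collapse the loop ([F1/(1-F1*F2)] forward, (F3*F4) return) -> (-24*s^3 - 26*s^2 + 2)/(36*s^4 - 33*s^3 - 61*s^2 - 16*s + 6)
(4) combine [[F1/(1-F1*F2)]/(1+[F1/(1-F1*F2)]*(F3*F4))], F5, F6 in parallel, giving the overall T(s)

Hence the answer: (-24*s^3 - 26*s^2 + 2)/(36*s^4 - 33*s^3 - 61*s^2 - 16*s + 6)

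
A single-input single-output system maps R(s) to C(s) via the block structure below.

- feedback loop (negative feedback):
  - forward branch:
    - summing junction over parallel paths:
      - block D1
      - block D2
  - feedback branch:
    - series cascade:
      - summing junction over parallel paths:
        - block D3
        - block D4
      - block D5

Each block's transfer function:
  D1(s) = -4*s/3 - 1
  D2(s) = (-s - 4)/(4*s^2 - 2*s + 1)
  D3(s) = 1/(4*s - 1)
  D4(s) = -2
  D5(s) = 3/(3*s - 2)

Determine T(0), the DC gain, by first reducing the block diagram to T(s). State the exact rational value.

Answer: 10/43

Working:
Step 1. reduce the parallel group D1, D2 gives (-16*s^3 - 4*s^2 - s - 15)/(12*s^2 - 6*s + 3)
Step 2. add D3, D4 (parallel) gives (3 - 8*s)/(4*s - 1)
Step 3. multiply (D3+D4), D5 (series) gives (9 - 24*s)/(12*s^2 - 11*s + 2)
Step 4. collapse the loop ((D1+D2) forward, ((D3+D4)*D5) return) gives (-192*s^5 + 128*s^4 - 177*s^2 + 163*s - 30)/(528*s^4 - 252*s^3 + 114*s^2 + 306*s - 129)
DC gain: substitute s = 0 into T(s) from step 4: T(0) = -30/(-129) = 10/43.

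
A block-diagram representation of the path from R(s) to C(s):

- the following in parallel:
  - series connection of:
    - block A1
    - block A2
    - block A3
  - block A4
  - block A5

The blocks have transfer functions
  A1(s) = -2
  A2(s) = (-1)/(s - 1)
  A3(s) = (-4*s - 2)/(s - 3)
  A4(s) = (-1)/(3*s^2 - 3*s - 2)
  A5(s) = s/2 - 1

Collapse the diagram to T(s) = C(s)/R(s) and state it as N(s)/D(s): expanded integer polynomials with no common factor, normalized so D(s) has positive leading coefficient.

[1] reduce the series chain A1, A2, A3 gives (-8*s - 4)/(s^2 - 4*s + 3)
[2] combine (A1*A2*A3), A4, A5 in parallel: this yields T(s), and no further normalization is needed

Answer: (3*s^5 - 21*s^4 + s^3 - 17*s^2 + 60*s + 22)/(6*s^4 - 30*s^3 + 38*s^2 - 2*s - 12)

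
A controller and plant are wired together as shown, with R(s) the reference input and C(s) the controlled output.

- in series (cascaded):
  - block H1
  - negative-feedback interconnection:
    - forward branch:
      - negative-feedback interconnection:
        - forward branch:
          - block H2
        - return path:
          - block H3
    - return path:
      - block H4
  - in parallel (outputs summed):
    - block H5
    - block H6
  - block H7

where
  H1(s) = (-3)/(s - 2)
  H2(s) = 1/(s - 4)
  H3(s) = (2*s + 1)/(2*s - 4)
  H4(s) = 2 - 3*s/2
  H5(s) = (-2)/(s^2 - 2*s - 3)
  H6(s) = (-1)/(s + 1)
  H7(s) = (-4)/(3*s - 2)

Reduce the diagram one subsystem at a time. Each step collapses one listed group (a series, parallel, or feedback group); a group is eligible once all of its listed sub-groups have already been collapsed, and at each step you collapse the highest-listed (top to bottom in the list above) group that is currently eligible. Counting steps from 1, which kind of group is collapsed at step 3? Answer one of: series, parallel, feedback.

Answer: parallel

Working:
[1] close the feedback loop around H2, H3
[2] close the feedback loop around [H2/(1+H2*H3)], H4
[3] combine H5, H6 in parallel
[4] series reduction of H1, [[H2/(1+H2*H3)]/(1+[H2/(1+H2*H3)]*H4)], (H5+H6), H7
Step 3: parallel.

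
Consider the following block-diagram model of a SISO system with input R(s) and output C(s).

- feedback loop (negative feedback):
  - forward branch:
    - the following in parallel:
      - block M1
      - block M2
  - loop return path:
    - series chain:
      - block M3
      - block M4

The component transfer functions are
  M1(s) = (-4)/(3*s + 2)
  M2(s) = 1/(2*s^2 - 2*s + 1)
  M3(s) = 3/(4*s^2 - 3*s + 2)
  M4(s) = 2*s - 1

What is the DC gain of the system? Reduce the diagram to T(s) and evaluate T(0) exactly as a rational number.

Step 1: sum the parallel branches M1, M2 gives (-8*s^2 + 11*s - 2)/(6*s^3 - 2*s^2 - s + 2)
Step 2: multiply M3, M4 (series) gives (6*s - 3)/(4*s^2 - 3*s + 2)
Step 3: apply the feedback formula to (M1+M2), (M3*M4) gives (-32*s^4 + 68*s^3 - 57*s^2 + 28*s - 4)/(24*s^5 - 26*s^4 - 34*s^3 + 97*s^2 - 53*s + 10)
Step 3 gives the overall T(s). Then T(0) = -4/10 = -2/5.

Answer: -2/5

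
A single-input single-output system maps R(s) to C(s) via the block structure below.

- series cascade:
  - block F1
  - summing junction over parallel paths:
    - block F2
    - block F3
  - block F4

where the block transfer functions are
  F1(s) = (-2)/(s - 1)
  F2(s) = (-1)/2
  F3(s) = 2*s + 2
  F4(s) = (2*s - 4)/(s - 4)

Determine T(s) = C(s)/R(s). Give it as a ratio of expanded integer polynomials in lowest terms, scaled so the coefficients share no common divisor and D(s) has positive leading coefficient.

Reducing step by step:

1. parallel reduction of F2, F3 = 2*s + 3/2
2. series reduction of F1, (F2+F3), F4, which is the overall transfer function T(s) = C(s)/R(s) in lowest terms

Answer: (-8*s^2 + 10*s + 12)/(s^2 - 5*s + 4)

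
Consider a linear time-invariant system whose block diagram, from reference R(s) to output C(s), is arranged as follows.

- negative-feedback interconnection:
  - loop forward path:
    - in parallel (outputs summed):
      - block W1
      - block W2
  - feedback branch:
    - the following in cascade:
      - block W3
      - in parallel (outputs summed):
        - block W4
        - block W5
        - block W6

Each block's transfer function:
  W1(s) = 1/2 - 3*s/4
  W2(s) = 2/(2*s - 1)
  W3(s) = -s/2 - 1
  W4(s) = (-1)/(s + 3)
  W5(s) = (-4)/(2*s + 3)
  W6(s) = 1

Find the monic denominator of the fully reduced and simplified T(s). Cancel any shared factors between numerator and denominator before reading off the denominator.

1. parallel reduction of W1, W2; result (-6*s^2 + 7*s + 6)/(8*s - 4)
2. reduce the parallel group W4, W5, W6; result (2*s^2 + 3*s - 6)/(2*s^2 + 9*s + 9)
3. multiply W3, (W4+W5+W6) (series); result (-2*s^3 - 7*s^2 + 12)/(4*s^2 + 18*s + 18)
4. reduce the feedback loop with forward (W1+W2) and return (W3*(W4+W5+W6)); result (-24*s^4 - 80*s^3 + 42*s^2 + 234*s + 108)/(12*s^5 + 28*s^4 - 29*s^3 + 14*s^2 + 156*s)
No further cancellation is possible in the step-4 result, so that is T(s). Its denominator becomes monic after dividing by the leading coefficient 12.

Therefore the answer is s^5 + 7*s^4/3 - 29*s^3/12 + 7*s^2/6 + 13*s.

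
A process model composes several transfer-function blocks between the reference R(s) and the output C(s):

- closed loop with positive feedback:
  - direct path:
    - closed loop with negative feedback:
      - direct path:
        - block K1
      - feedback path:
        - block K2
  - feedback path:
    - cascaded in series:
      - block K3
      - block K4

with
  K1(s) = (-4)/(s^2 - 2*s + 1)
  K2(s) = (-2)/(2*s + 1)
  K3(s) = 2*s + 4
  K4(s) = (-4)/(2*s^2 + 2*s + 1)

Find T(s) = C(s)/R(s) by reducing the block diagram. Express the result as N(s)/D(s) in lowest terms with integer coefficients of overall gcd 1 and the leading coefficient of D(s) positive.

[1] close the feedback loop around K1, K2 -> (-8*s - 4)/(2*s^3 - 3*s^2 + 9)
[2] series reduction of K3, K4 -> (-8*s - 16)/(2*s^2 + 2*s + 1)
[3] collapse the loop ([K1/(1+K1*K2)] forward, (K3*K4) return); the result is T(s) itself (integer coefficients, no common factor, positive leading denominator coefficient)

Answer: (-16*s^3 - 24*s^2 - 16*s - 4)/(4*s^5 - 2*s^4 - 4*s^3 - 49*s^2 - 142*s - 55)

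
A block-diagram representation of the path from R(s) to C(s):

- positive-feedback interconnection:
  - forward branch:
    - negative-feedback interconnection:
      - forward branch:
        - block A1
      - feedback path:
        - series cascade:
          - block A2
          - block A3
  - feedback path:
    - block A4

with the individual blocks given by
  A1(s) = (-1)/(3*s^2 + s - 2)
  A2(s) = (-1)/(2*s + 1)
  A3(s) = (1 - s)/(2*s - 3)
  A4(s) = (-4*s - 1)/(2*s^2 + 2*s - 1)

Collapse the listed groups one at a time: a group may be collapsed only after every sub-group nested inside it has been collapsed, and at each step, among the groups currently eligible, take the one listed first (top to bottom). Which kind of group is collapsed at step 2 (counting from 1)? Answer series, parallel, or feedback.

[1] combine A2, A3 in series
[2] collapse the loop (A1 forward, (A2*A3) return)
[3] feedback reduction of [A1/(1+A1*(A2*A3))], A4
Step 2 collapses a feedback group.

Therefore the answer is feedback.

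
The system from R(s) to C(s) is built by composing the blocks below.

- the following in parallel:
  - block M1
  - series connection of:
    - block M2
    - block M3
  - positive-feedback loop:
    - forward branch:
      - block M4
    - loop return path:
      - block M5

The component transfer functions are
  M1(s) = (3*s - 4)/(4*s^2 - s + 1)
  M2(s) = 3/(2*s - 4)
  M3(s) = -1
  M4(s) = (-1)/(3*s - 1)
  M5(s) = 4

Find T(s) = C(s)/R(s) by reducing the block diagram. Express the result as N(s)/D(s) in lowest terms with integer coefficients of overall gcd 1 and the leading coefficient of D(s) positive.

Answer: (-26*s^3 - 51*s^2 - 18*s + 43)/(24*s^4 - 30*s^3 - 36*s^2 + 6*s - 12)

Working:
Step 1: combine M2, M3 in series, giving (-3)/(2*s - 4)
Step 2: collapse the loop (M4 forward, M5 return), giving (-1)/(3*s + 3)
Step 3: sum the parallel branches M1, (M2*M3), [M4/(1-M4*M5)] - this is the overall T(s), already in the required normalized form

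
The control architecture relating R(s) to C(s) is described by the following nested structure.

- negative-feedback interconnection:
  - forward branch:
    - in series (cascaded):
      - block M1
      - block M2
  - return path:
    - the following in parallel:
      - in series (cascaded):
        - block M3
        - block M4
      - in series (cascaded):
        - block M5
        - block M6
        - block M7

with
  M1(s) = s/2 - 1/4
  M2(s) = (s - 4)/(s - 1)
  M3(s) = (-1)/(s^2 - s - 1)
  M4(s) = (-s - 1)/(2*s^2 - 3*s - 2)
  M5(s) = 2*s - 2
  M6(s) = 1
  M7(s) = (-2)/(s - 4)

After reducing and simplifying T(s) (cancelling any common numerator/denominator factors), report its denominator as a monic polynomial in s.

Step 1: combine M1, M2 in series: (2*s^2 - 9*s + 4)/(4*s - 4)
Step 2: cascade M3, M4: (s + 1)/(2*s^4 - 5*s^3 - s^2 + 5*s + 2)
Step 3: combine M5, M6, M7 in series: (4 - 4*s)/(s - 4)
Step 4: combine (M3*M4), (M5*M6*M7) in parallel: (-8*s^5 + 28*s^4 - 16*s^3 - 23*s^2 + 9*s + 4)/(2*s^5 - 13*s^4 + 19*s^3 + 9*s^2 - 18*s - 8)
Step 5: close the feedback loop around (M1*M2), ((M3*M4)+(M5*M6*M7)): (-4*s^6 + 28*s^5 - 51*s^4 + s^3 + 45*s^2 - 2*s - 8)/(16*s^6 - 72*s^5 + 88*s^4 + 14*s^3 - 65*s^2 + 13*s + 12)
Step 5 gives the fully reduced T(s), with no common factor left to cancel. The denominator's leading coefficient is 16, so divide each of its coefficients by 16 to get the monic form.

Final answer: s^6 - 9*s^5/2 + 11*s^4/2 + 7*s^3/8 - 65*s^2/16 + 13*s/16 + 3/4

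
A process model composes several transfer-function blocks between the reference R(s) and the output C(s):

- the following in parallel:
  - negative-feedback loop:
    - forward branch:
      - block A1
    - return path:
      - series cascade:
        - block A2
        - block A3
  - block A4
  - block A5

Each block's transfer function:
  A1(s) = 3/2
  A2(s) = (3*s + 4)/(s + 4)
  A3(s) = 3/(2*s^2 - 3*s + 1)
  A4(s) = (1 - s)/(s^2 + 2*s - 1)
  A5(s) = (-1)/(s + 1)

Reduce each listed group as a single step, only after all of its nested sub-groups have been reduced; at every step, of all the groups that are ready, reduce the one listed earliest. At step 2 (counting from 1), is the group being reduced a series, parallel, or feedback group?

1. combine A2, A3 in series
2. collapse the loop (A1 forward, (A2*A3) return)
3. combine [A1/(1+A1*(A2*A3))], A4, A5 in parallel
At step 2 the group reduced is feedback.

Hence the answer: feedback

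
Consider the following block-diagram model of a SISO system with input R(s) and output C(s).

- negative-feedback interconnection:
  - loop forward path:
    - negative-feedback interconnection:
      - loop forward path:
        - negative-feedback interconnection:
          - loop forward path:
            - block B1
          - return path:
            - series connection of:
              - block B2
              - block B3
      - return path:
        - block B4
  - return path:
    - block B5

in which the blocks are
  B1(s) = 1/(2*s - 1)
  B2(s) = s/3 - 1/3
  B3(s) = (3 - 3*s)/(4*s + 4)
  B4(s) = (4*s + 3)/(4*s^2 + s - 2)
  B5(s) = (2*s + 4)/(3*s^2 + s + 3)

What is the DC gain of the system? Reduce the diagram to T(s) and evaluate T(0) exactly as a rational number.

The answer is -12/17.

Reasoning:
1. multiply B2, B3 (series), giving (-s^2 + 2*s - 1)/(4*s + 4)
2. collapse the loop (B1 forward, (B2*B3) return), giving (4*s + 4)/(7*s^2 + 6*s - 5)
3. feedback reduction of [B1/(1+B1*(B2*B3))], B4, giving (16*s^3 + 20*s^2 - 4*s - 8)/(28*s^4 + 31*s^3 - 12*s^2 + 11*s + 22)
4. collapse the loop ([[B1/(1+B1*(B2*B3))]/(1+[B1/(1+B1*(B2*B3))]*B4)] forward, B5 return), giving (48*s^5 + 76*s^4 + 56*s^3 + 32*s^2 - 20*s - 24)/(84*s^6 + 121*s^5 + 111*s^4 + 218*s^3 + 113*s^2 + 23*s + 34)
Step 4 gives the overall T(s). Then T(0) = -24/34 = -12/17.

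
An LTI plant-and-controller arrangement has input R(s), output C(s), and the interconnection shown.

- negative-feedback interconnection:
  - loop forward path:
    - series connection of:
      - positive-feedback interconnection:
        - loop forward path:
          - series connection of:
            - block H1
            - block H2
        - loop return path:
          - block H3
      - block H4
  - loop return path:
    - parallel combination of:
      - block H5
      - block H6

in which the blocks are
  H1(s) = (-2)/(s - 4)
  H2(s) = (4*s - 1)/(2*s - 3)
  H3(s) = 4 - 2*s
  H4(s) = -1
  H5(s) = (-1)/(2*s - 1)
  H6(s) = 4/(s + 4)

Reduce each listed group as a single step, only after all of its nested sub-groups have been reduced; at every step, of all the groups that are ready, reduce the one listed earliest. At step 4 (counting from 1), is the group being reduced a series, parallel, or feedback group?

Reducing step by step:

1. multiply H1, H2 (series)
2. reduce the feedback loop with forward (H1*H2) and return H3
3. series reduction of [(H1*H2)/(1-(H1*H2)*H3)], H4
4. combine H5, H6 in parallel
5. close the feedback loop around ([(H1*H2)/(1-(H1*H2)*H3)]*H4), (H5+H6)
The group at step 4 is a parallel group.

Answer: parallel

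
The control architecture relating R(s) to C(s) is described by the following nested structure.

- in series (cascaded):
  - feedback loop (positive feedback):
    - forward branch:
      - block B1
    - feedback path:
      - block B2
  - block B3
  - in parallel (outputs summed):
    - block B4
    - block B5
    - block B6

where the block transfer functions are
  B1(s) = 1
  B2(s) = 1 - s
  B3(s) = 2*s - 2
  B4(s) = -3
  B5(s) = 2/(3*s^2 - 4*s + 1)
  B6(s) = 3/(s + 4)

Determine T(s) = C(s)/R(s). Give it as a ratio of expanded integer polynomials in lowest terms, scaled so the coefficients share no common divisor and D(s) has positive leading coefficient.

First reduce the diagram to T(s).

Step 1: apply the feedback formula to B1, B2 gives 1/s
Step 2: add B4, B5, B6 (parallel) gives (-9*s^3 - 15*s^2 + 35*s - 1)/(3*s^3 + 8*s^2 - 15*s + 4)
Step 3: reduce the series chain [B1/(1-B1*B2)], B3, (B4+B5+B6), giving the overall T(s)

Answer: (-18*s^3 - 30*s^2 + 70*s - 2)/(3*s^3 + 11*s^2 - 4*s)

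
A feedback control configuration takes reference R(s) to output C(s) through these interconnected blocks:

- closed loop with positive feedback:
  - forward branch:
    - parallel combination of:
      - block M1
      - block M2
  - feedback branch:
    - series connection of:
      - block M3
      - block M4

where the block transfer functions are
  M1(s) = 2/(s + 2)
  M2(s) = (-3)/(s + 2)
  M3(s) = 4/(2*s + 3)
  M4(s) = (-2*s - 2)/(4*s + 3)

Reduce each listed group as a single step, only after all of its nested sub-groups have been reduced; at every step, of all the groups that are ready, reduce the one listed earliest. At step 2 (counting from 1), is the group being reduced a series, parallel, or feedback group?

1. add M1, M2 (parallel)
2. cascade M3, M4
3. close the feedback loop around (M1+M2), (M3*M4)
At step 2 the group reduced is series.

Final answer: series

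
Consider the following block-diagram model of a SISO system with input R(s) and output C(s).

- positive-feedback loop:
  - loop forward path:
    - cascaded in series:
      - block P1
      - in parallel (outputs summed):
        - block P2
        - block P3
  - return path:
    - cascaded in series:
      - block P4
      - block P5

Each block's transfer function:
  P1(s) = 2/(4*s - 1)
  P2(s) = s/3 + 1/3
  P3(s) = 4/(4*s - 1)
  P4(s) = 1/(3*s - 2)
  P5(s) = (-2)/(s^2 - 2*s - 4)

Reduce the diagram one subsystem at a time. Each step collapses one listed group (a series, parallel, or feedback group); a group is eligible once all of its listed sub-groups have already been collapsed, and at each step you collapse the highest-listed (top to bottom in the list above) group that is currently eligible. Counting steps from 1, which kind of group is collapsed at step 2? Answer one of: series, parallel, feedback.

[1] combine P2, P3 in parallel
[2] cascade P1, (P2+P3)
[3] reduce the series chain P4, P5
[4] feedback reduction of (P1*(P2+P3)), (P4*P5)
Step 2 collapses a series group.

Answer: series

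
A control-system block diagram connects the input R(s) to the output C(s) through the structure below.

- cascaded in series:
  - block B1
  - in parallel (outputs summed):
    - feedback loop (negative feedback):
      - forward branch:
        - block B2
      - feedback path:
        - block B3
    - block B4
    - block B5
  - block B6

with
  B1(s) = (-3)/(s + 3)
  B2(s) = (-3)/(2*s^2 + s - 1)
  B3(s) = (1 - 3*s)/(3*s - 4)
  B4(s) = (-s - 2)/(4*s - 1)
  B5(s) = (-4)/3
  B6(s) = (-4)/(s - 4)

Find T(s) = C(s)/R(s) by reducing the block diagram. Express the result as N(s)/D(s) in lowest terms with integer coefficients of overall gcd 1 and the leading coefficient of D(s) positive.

(1) feedback reduction of B2, B3 -> (12 - 9*s)/(6*s^3 - 5*s^2 + 2*s + 1)
(2) combine [B2/(1+B2*B3)], B4, B5 in parallel -> (-114*s^4 + 83*s^3 - 136*s^2 + 148*s - 38)/(72*s^4 - 78*s^3 + 39*s^2 + 6*s - 3)
(3) multiply B1, ([B2/(1+B2*B3)]+B4+B5), B6 (series); the result is T(s) itself (integer coefficients, no common factor, positive leading denominator coefficient)

Therefore the answer is (-456*s^4 + 332*s^3 - 544*s^2 + 592*s - 152)/(24*s^6 - 50*s^5 - 249*s^4 + 301*s^3 - 159*s^2 - 23*s + 12).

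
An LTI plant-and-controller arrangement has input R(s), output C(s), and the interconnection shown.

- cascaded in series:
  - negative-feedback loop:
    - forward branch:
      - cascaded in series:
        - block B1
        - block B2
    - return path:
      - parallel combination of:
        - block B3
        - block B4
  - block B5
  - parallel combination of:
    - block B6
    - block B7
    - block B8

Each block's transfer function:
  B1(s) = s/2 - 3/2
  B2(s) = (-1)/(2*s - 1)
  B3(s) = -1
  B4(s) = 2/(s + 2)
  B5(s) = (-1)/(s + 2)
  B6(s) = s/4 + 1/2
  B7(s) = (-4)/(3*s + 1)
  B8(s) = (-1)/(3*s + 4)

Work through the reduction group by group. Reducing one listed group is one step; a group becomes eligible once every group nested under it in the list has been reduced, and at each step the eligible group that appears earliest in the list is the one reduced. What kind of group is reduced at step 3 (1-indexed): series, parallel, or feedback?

Reducing step by step:

1. multiply B1, B2 (series)
2. combine B3, B4 in parallel
3. collapse the loop ((B1*B2) forward, (B3+B4) return)
4. parallel reduction of B6, B7, B8
5. cascade [(B1*B2)/(1+(B1*B2)*(B3+B4))], B5, (B6+B7+B8)
Step 3: feedback.

Answer: feedback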